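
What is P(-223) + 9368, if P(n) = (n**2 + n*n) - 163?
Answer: 108663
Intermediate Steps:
P(n) = -163 + 2*n**2 (P(n) = (n**2 + n**2) - 163 = 2*n**2 - 163 = -163 + 2*n**2)
P(-223) + 9368 = (-163 + 2*(-223)**2) + 9368 = (-163 + 2*49729) + 9368 = (-163 + 99458) + 9368 = 99295 + 9368 = 108663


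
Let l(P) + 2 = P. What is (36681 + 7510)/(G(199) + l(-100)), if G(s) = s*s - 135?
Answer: 44191/39364 ≈ 1.1226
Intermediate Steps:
l(P) = -2 + P
G(s) = -135 + s² (G(s) = s² - 135 = -135 + s²)
(36681 + 7510)/(G(199) + l(-100)) = (36681 + 7510)/((-135 + 199²) + (-2 - 100)) = 44191/((-135 + 39601) - 102) = 44191/(39466 - 102) = 44191/39364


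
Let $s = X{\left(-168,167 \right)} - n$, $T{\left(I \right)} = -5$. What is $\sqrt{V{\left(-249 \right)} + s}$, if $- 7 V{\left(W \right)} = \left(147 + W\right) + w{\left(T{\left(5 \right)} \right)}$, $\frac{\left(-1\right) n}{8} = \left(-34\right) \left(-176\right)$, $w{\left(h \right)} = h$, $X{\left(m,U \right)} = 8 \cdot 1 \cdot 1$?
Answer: $\frac{\sqrt{2346869}}{7} \approx 218.85$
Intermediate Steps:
$X{\left(m,U \right)} = 8$ ($X{\left(m,U \right)} = 8 \cdot 1 = 8$)
$n = -47872$ ($n = - 8 \left(\left(-34\right) \left(-176\right)\right) = \left(-8\right) 5984 = -47872$)
$V{\left(W \right)} = - \frac{142}{7} - \frac{W}{7}$ ($V{\left(W \right)} = - \frac{\left(147 + W\right) - 5}{7} = - \frac{142 + W}{7} = - \frac{142}{7} - \frac{W}{7}$)
$s = 47880$ ($s = 8 - -47872 = 8 + 47872 = 47880$)
$\sqrt{V{\left(-249 \right)} + s} = \sqrt{\left(- \frac{142}{7} - - \frac{249}{7}\right) + 47880} = \sqrt{\left(- \frac{142}{7} + \frac{249}{7}\right) + 47880} = \sqrt{\frac{107}{7} + 47880} = \sqrt{\frac{335267}{7}} = \frac{\sqrt{2346869}}{7}$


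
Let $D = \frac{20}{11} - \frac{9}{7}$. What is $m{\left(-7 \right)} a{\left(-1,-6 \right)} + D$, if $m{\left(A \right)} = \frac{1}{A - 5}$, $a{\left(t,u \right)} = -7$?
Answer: $\frac{1031}{924} \approx 1.1158$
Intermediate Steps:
$m{\left(A \right)} = \frac{1}{-5 + A}$
$D = \frac{41}{77}$ ($D = 20 \cdot \frac{1}{11} - \frac{9}{7} = \frac{20}{11} - \frac{9}{7} = \frac{41}{77} \approx 0.53247$)
$m{\left(-7 \right)} a{\left(-1,-6 \right)} + D = \frac{1}{-5 - 7} \left(-7\right) + \frac{41}{77} = \frac{1}{-12} \left(-7\right) + \frac{41}{77} = \left(- \frac{1}{12}\right) \left(-7\right) + \frac{41}{77} = \frac{7}{12} + \frac{41}{77} = \frac{1031}{924}$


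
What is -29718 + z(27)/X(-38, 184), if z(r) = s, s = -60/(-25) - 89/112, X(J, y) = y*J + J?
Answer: -116993823299/3936800 ≈ -29718.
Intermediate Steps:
X(J, y) = J + J*y (X(J, y) = J*y + J = J + J*y)
s = 899/560 (s = -60*(-1/25) - 89*1/112 = 12/5 - 89/112 = 899/560 ≈ 1.6054)
z(r) = 899/560
-29718 + z(27)/X(-38, 184) = -29718 + 899/(560*((-38*(1 + 184)))) = -29718 + 899/(560*((-38*185))) = -29718 + (899/560)/(-7030) = -29718 + (899/560)*(-1/7030) = -29718 - 899/3936800 = -116993823299/3936800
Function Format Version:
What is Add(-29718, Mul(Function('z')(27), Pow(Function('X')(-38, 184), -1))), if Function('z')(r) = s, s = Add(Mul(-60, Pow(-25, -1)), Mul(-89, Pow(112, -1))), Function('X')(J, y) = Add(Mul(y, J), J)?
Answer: Rational(-116993823299, 3936800) ≈ -29718.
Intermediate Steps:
Function('X')(J, y) = Add(J, Mul(J, y)) (Function('X')(J, y) = Add(Mul(J, y), J) = Add(J, Mul(J, y)))
s = Rational(899, 560) (s = Add(Mul(-60, Rational(-1, 25)), Mul(-89, Rational(1, 112))) = Add(Rational(12, 5), Rational(-89, 112)) = Rational(899, 560) ≈ 1.6054)
Function('z')(r) = Rational(899, 560)
Add(-29718, Mul(Function('z')(27), Pow(Function('X')(-38, 184), -1))) = Add(-29718, Mul(Rational(899, 560), Pow(Mul(-38, Add(1, 184)), -1))) = Add(-29718, Mul(Rational(899, 560), Pow(Mul(-38, 185), -1))) = Add(-29718, Mul(Rational(899, 560), Pow(-7030, -1))) = Add(-29718, Mul(Rational(899, 560), Rational(-1, 7030))) = Add(-29718, Rational(-899, 3936800)) = Rational(-116993823299, 3936800)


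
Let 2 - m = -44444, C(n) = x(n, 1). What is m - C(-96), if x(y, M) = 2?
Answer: 44444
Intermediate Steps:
C(n) = 2
m = 44446 (m = 2 - 1*(-44444) = 2 + 44444 = 44446)
m - C(-96) = 44446 - 1*2 = 44446 - 2 = 44444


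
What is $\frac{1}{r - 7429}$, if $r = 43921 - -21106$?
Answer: $\frac{1}{57598} \approx 1.7362 \cdot 10^{-5}$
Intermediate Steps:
$r = 65027$ ($r = 43921 + 21106 = 65027$)
$\frac{1}{r - 7429} = \frac{1}{65027 - 7429} = \frac{1}{57598}$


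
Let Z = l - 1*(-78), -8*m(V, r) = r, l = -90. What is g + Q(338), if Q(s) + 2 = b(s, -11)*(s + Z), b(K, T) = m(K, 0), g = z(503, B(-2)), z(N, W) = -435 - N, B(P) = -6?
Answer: -940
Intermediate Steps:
g = -938 (g = -435 - 1*503 = -435 - 503 = -938)
m(V, r) = -r/8
Z = -12 (Z = -90 - 1*(-78) = -90 + 78 = -12)
b(K, T) = 0 (b(K, T) = -1/8*0 = 0)
Q(s) = -2 (Q(s) = -2 + 0*(s - 12) = -2 + 0*(-12 + s) = -2 + 0 = -2)
g + Q(338) = -938 - 2 = -940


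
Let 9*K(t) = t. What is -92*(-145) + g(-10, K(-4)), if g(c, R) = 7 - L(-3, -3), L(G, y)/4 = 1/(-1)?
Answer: 13351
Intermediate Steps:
K(t) = t/9
L(G, y) = -4 (L(G, y) = 4/(-1) = 4*(-1) = -4)
g(c, R) = 11 (g(c, R) = 7 - 1*(-4) = 7 + 4 = 11)
-92*(-145) + g(-10, K(-4)) = -92*(-145) + 11 = 13340 + 11 = 13351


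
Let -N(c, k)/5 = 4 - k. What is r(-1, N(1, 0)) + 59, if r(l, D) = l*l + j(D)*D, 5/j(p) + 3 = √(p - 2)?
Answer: 2160/31 + 100*I*√22/31 ≈ 69.677 + 15.13*I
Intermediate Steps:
N(c, k) = -20 + 5*k (N(c, k) = -5*(4 - k) = -20 + 5*k)
j(p) = 5/(-3 + √(-2 + p)) (j(p) = 5/(-3 + √(p - 2)) = 5/(-3 + √(-2 + p)))
r(l, D) = l² + 5*D/(-3 + √(-2 + D)) (r(l, D) = l*l + (5/(-3 + √(-2 + D)))*D = l² + 5*D/(-3 + √(-2 + D)))
r(-1, N(1, 0)) + 59 = (5*(-20 + 5*0) + (-1)²*(-3 + √(-2 + (-20 + 5*0))))/(-3 + √(-2 + (-20 + 5*0))) + 59 = (5*(-20 + 0) + 1*(-3 + √(-2 + (-20 + 0))))/(-3 + √(-2 + (-20 + 0))) + 59 = (5*(-20) + 1*(-3 + √(-2 - 20)))/(-3 + √(-2 - 20)) + 59 = (-100 + 1*(-3 + √(-22)))/(-3 + √(-22)) + 59 = (-100 + 1*(-3 + I*√22))/(-3 + I*√22) + 59 = (-100 + (-3 + I*√22))/(-3 + I*√22) + 59 = (-103 + I*√22)/(-3 + I*√22) + 59 = 59 + (-103 + I*√22)/(-3 + I*√22)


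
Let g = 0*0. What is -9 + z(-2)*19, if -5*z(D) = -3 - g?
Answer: 12/5 ≈ 2.4000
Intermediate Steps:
g = 0
z(D) = ⅗ (z(D) = -(-3 - 1*0)/5 = -(-3 + 0)/5 = -⅕*(-3) = ⅗)
-9 + z(-2)*19 = -9 + (⅗)*19 = -9 + 57/5 = 12/5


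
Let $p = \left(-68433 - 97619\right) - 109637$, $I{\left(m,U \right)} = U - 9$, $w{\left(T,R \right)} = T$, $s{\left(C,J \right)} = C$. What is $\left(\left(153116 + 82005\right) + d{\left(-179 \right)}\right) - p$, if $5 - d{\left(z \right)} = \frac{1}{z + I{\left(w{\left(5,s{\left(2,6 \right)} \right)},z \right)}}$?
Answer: $\frac{187469106}{367} \approx 5.1082 \cdot 10^{5}$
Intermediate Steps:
$I{\left(m,U \right)} = -9 + U$ ($I{\left(m,U \right)} = U - 9 = -9 + U$)
$d{\left(z \right)} = 5 - \frac{1}{-9 + 2 z}$ ($d{\left(z \right)} = 5 - \frac{1}{z + \left(-9 + z\right)} = 5 - \frac{1}{-9 + 2 z}$)
$p = -275689$ ($p = -166052 - 109637 = -275689$)
$\left(\left(153116 + 82005\right) + d{\left(-179 \right)}\right) - p = \left(\left(153116 + 82005\right) + \frac{2 \left(-23 + 5 \left(-179\right)\right)}{-9 + 2 \left(-179\right)}\right) - -275689 = \left(235121 + \frac{2 \left(-23 - 895\right)}{-9 - 358}\right) + 275689 = \left(235121 + 2 \frac{1}{-367} \left(-918\right)\right) + 275689 = \left(235121 + 2 \left(- \frac{1}{367}\right) \left(-918\right)\right) + 275689 = \left(235121 + \frac{1836}{367}\right) + 275689 = \frac{86291243}{367} + 275689 = \frac{187469106}{367}$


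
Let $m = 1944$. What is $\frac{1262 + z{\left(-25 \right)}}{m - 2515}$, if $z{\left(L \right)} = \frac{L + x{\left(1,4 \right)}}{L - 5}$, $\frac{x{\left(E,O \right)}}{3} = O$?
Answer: $- \frac{37873}{17130} \approx -2.2109$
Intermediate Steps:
$x{\left(E,O \right)} = 3 O$
$z{\left(L \right)} = \frac{12 + L}{-5 + L}$ ($z{\left(L \right)} = \frac{L + 3 \cdot 4}{L - 5} = \frac{L + 12}{-5 + L} = \frac{12 + L}{-5 + L}$)
$\frac{1262 + z{\left(-25 \right)}}{m - 2515} = \frac{1262 + \frac{12 - 25}{-5 - 25}}{1944 - 2515} = \frac{1262 + \frac{1}{-30} \left(-13\right)}{-571} = \left(1262 - - \frac{13}{30}\right) \left(- \frac{1}{571}\right) = \left(1262 + \frac{13}{30}\right) \left(- \frac{1}{571}\right) = \frac{37873}{30} \left(- \frac{1}{571}\right) = - \frac{37873}{17130}$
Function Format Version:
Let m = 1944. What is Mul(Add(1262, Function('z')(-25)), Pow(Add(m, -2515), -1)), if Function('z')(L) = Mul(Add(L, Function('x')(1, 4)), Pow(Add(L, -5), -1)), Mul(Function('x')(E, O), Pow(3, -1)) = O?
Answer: Rational(-37873, 17130) ≈ -2.2109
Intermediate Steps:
Function('x')(E, O) = Mul(3, O)
Function('z')(L) = Mul(Pow(Add(-5, L), -1), Add(12, L)) (Function('z')(L) = Mul(Add(L, Mul(3, 4)), Pow(Add(L, -5), -1)) = Mul(Add(L, 12), Pow(Add(-5, L), -1)) = Mul(Add(12, L), Pow(Add(-5, L), -1)) = Mul(Pow(Add(-5, L), -1), Add(12, L)))
Mul(Add(1262, Function('z')(-25)), Pow(Add(m, -2515), -1)) = Mul(Add(1262, Mul(Pow(Add(-5, -25), -1), Add(12, -25))), Pow(Add(1944, -2515), -1)) = Mul(Add(1262, Mul(Pow(-30, -1), -13)), Pow(-571, -1)) = Mul(Add(1262, Mul(Rational(-1, 30), -13)), Rational(-1, 571)) = Mul(Add(1262, Rational(13, 30)), Rational(-1, 571)) = Mul(Rational(37873, 30), Rational(-1, 571)) = Rational(-37873, 17130)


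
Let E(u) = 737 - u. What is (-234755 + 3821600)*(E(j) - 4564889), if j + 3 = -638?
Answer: -16368606612795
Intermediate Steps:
j = -641 (j = -3 - 638 = -641)
(-234755 + 3821600)*(E(j) - 4564889) = (-234755 + 3821600)*((737 - 1*(-641)) - 4564889) = 3586845*((737 + 641) - 4564889) = 3586845*(1378 - 4564889) = 3586845*(-4563511) = -16368606612795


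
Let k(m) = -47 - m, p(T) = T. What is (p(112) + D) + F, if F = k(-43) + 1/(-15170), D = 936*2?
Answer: 30036599/15170 ≈ 1980.0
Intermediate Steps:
D = 1872
F = -60681/15170 (F = (-47 - 1*(-43)) + 1/(-15170) = (-47 + 43) - 1/15170 = -4 - 1/15170 = -60681/15170 ≈ -4.0001)
(p(112) + D) + F = (112 + 1872) - 60681/15170 = 1984 - 60681/15170 = 30036599/15170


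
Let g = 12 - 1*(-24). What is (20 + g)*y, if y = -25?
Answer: -1400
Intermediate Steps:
g = 36 (g = 12 + 24 = 36)
(20 + g)*y = (20 + 36)*(-25) = 56*(-25) = -1400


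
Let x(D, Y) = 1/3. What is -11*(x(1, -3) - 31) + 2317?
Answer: 7963/3 ≈ 2654.3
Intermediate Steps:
x(D, Y) = ⅓
-11*(x(1, -3) - 31) + 2317 = -11*(⅓ - 31) + 2317 = -11*(-92/3) + 2317 = 1012/3 + 2317 = 7963/3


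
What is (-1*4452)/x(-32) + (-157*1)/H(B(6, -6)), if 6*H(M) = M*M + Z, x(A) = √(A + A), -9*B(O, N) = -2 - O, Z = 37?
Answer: -76302/3061 + 1113*I/2 ≈ -24.927 + 556.5*I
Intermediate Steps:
B(O, N) = 2/9 + O/9 (B(O, N) = -(-2 - O)/9 = 2/9 + O/9)
x(A) = √2*√A (x(A) = √(2*A) = √2*√A)
H(M) = 37/6 + M²/6 (H(M) = (M*M + 37)/6 = (M² + 37)/6 = (37 + M²)/6 = 37/6 + M²/6)
(-1*4452)/x(-32) + (-157*1)/H(B(6, -6)) = (-1*4452)/((√2*√(-32))) + (-157*1)/(37/6 + (2/9 + (⅑)*6)²/6) = -4452*(-I/8) - 157/(37/6 + (2/9 + ⅔)²/6) = -4452*(-I/8) - 157/(37/6 + (8/9)²/6) = -(-1113)*I/2 - 157/(37/6 + (⅙)*(64/81)) = 1113*I/2 - 157/(37/6 + 32/243) = 1113*I/2 - 157/3061/486 = 1113*I/2 - 157*486/3061 = 1113*I/2 - 76302/3061 = -76302/3061 + 1113*I/2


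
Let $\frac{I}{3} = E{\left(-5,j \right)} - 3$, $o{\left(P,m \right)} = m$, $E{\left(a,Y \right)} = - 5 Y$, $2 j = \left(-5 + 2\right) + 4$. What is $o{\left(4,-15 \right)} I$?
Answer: $\frac{495}{2} \approx 247.5$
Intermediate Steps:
$j = \frac{1}{2}$ ($j = \frac{\left(-5 + 2\right) + 4}{2} = \frac{-3 + 4}{2} = \frac{1}{2} \cdot 1 = \frac{1}{2} \approx 0.5$)
$I = - \frac{33}{2}$ ($I = 3 \left(\left(-5\right) \frac{1}{2} - 3\right) = 3 \left(- \frac{5}{2} - 3\right) = 3 \left(- \frac{11}{2}\right) = - \frac{33}{2} \approx -16.5$)
$o{\left(4,-15 \right)} I = \left(-15\right) \left(- \frac{33}{2}\right) = \frac{495}{2}$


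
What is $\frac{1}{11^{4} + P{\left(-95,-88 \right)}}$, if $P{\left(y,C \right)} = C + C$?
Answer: $\frac{1}{14465} \approx 6.9132 \cdot 10^{-5}$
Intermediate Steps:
$P{\left(y,C \right)} = 2 C$
$\frac{1}{11^{4} + P{\left(-95,-88 \right)}} = \frac{1}{11^{4} + 2 \left(-88\right)} = \frac{1}{14641 - 176} = \frac{1}{14465}$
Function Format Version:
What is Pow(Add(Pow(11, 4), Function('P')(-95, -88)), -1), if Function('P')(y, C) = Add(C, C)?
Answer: Rational(1, 14465) ≈ 6.9132e-5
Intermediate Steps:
Function('P')(y, C) = Mul(2, C)
Pow(Add(Pow(11, 4), Function('P')(-95, -88)), -1) = Pow(Add(Pow(11, 4), Mul(2, -88)), -1) = Pow(Add(14641, -176), -1) = Pow(14465, -1) = Rational(1, 14465)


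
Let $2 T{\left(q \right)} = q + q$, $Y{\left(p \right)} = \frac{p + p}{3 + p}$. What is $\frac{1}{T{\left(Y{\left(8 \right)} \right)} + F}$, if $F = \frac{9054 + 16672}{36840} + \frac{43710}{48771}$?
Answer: $\frac{365999260}{1115965349} \approx 0.32797$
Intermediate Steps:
$Y{\left(p \right)} = \frac{2 p}{3 + p}$
$F = \frac{53054799}{33272660}$ ($F = 25726 \cdot \frac{1}{36840} + 43710 \cdot \frac{1}{48771} = \frac{12863}{18420} + \frac{14570}{16257} = \frac{53054799}{33272660} \approx 1.5945$)
$T{\left(q \right)} = q$ ($T{\left(q \right)} = \frac{q + q}{2} = \frac{2 q}{2} = q$)
$\frac{1}{T{\left(Y{\left(8 \right)} \right)} + F} = \frac{1}{2 \cdot 8 \frac{1}{3 + 8} + \frac{53054799}{33272660}} = \frac{1}{2 \cdot 8 \cdot \frac{1}{11} + \frac{53054799}{33272660}} = \frac{1}{\frac{16}{11} + \frac{53054799}{33272660}} = \frac{1}{\frac{1115965349}{365999260}} = \frac{365999260}{1115965349}$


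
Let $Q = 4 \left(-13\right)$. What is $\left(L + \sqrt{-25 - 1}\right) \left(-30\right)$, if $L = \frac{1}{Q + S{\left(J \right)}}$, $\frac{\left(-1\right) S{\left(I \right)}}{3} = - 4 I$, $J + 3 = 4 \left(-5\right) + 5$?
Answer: $\frac{15}{134} - 30 i \sqrt{26} \approx 0.11194 - 152.97 i$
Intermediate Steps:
$J = -18$ ($J = -3 + \left(4 \left(-5\right) + 5\right) = -3 + \left(-20 + 5\right) = -3 - 15 = -18$)
$S{\left(I \right)} = 12 I$ ($S{\left(I \right)} = - 3 \left(- 4 I\right) = 12 I$)
$Q = -52$
$L = - \frac{1}{268}$ ($L = \frac{1}{-52 + 12 \left(-18\right)} = \frac{1}{-52 - 216} = \frac{1}{-268} = - \frac{1}{268} \approx -0.0037313$)
$\left(L + \sqrt{-25 - 1}\right) \left(-30\right) = \left(- \frac{1}{268} + \sqrt{-25 - 1}\right) \left(-30\right) = \left(- \frac{1}{268} + \sqrt{-26}\right) \left(-30\right) = \left(- \frac{1}{268} + i \sqrt{26}\right) \left(-30\right) = \frac{15}{134} - 30 i \sqrt{26}$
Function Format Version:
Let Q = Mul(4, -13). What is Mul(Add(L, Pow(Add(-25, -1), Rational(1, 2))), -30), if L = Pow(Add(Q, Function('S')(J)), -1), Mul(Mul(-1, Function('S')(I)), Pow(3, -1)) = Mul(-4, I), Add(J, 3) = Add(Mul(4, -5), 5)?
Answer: Add(Rational(15, 134), Mul(-30, I, Pow(26, Rational(1, 2)))) ≈ Add(0.11194, Mul(-152.97, I))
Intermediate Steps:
J = -18 (J = Add(-3, Add(Mul(4, -5), 5)) = Add(-3, Add(-20, 5)) = Add(-3, -15) = -18)
Function('S')(I) = Mul(12, I) (Function('S')(I) = Mul(-3, Mul(-4, I)) = Mul(12, I))
Q = -52
L = Rational(-1, 268) (L = Pow(Add(-52, Mul(12, -18)), -1) = Pow(Add(-52, -216), -1) = Pow(-268, -1) = Rational(-1, 268) ≈ -0.0037313)
Mul(Add(L, Pow(Add(-25, -1), Rational(1, 2))), -30) = Mul(Add(Rational(-1, 268), Pow(Add(-25, -1), Rational(1, 2))), -30) = Mul(Add(Rational(-1, 268), Pow(-26, Rational(1, 2))), -30) = Mul(Add(Rational(-1, 268), Mul(I, Pow(26, Rational(1, 2)))), -30) = Add(Rational(15, 134), Mul(-30, I, Pow(26, Rational(1, 2))))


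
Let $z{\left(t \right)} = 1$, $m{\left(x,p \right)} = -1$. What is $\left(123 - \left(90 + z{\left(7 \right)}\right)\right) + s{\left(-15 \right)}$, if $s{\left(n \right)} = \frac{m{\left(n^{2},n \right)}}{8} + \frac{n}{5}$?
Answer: $\frac{231}{8} \approx 28.875$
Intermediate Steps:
$s{\left(n \right)} = - \frac{1}{8} + \frac{n}{5}$
$\left(123 - \left(90 + z{\left(7 \right)}\right)\right) + s{\left(-15 \right)} = \left(123 - 91\right) + \left(- \frac{1}{8} + \frac{1}{5} \left(-15\right)\right) = \left(123 - 91\right) - \frac{25}{8} = 32 - \frac{25}{8} = \frac{231}{8}$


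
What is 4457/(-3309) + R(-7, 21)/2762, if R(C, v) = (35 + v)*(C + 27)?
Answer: -4302077/4569729 ≈ -0.94143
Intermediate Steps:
R(C, v) = (27 + C)*(35 + v) (R(C, v) = (35 + v)*(27 + C) = (27 + C)*(35 + v))
4457/(-3309) + R(-7, 21)/2762 = 4457/(-3309) + (945 + 27*21 + 35*(-7) - 7*21)/2762 = 4457*(-1/3309) + (945 + 567 - 245 - 147)*(1/2762) = -4457/3309 + 1120*(1/2762) = -4457/3309 + 560/1381 = -4302077/4569729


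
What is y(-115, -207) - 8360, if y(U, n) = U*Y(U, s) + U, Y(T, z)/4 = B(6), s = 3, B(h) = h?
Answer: -11235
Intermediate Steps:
Y(T, z) = 24 (Y(T, z) = 4*6 = 24)
y(U, n) = 25*U (y(U, n) = U*24 + U = 24*U + U = 25*U)
y(-115, -207) - 8360 = 25*(-115) - 8360 = -2875 - 8360 = -11235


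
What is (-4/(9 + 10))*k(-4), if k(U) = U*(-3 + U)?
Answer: -112/19 ≈ -5.8947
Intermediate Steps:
(-4/(9 + 10))*k(-4) = (-4/(9 + 10))*(-4*(-3 - 4)) = (-4/19)*(-4*(-7)) = -4*1/19*28 = -4/19*28 = -112/19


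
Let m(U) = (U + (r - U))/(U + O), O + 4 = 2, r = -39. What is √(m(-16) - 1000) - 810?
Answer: -810 + I*√35922/6 ≈ -810.0 + 31.589*I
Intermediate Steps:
O = -2 (O = -4 + 2 = -2)
m(U) = -39/(-2 + U) (m(U) = (U + (-39 - U))/(U - 2) = -39/(-2 + U))
√(m(-16) - 1000) - 810 = √(-39/(-2 - 16) - 1000) - 810 = √(-39/(-18) - 1000) - 810 = √(-39*(-1/18) - 1000) - 810 = √(13/6 - 1000) - 810 = √(-5987/6) - 810 = I*√35922/6 - 810 = -810 + I*√35922/6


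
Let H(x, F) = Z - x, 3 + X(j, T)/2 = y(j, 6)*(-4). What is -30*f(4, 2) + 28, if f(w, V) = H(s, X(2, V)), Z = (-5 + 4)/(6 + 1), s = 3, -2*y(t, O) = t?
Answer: 856/7 ≈ 122.29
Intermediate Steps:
y(t, O) = -t/2
Z = -1/7 ≈ -0.14286
X(j, T) = -6 + 4*j (X(j, T) = -6 + 2*(-j/2*(-4)) = -6 + 2*(2*j) = -6 + 4*j)
H(x, F) = -1/7 - x
f(w, V) = -22/7 (f(w, V) = -1/7 - 1*3 = -1/7 - 3 = -22/7)
-30*f(4, 2) + 28 = -30*(-22/7) + 28 = 660/7 + 28 = 856/7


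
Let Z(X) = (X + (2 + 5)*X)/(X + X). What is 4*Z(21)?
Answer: 16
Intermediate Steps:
Z(X) = 4 (Z(X) = (X + 7*X)/((2*X)) = (8*X)*(1/(2*X)) = 4)
4*Z(21) = 4*4 = 16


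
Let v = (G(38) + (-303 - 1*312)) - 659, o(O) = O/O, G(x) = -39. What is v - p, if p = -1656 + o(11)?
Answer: 342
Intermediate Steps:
o(O) = 1
v = -1313 (v = (-39 + (-303 - 1*312)) - 659 = (-39 + (-303 - 312)) - 659 = (-39 - 615) - 659 = -654 - 659 = -1313)
p = -1655 (p = -1656 + 1 = -1655)
v - p = -1313 - 1*(-1655) = -1313 + 1655 = 342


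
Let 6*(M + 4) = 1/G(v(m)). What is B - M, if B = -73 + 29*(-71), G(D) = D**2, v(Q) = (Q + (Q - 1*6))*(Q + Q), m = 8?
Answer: -326860801/153600 ≈ -2128.0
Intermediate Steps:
v(Q) = 2*Q*(-6 + 2*Q) (v(Q) = (Q + (Q - 6))*(2*Q) = (Q + (-6 + Q))*(2*Q) = (-6 + 2*Q)*(2*Q) = 2*Q*(-6 + 2*Q))
B = -2132 (B = -73 - 2059 = -2132)
M = -614399/153600 (M = -4 + 1/(6*((4*8*(-3 + 8))**2)) = -4 + 1/(6*((4*8*5)**2)) = -4 + 1/(6*(160**2)) = -4 + (1/6)/25600 = -4 + (1/6)*(1/25600) = -4 + 1/153600 = -614399/153600 ≈ -4.0000)
B - M = -2132 - 1*(-614399/153600) = -2132 + 614399/153600 = -326860801/153600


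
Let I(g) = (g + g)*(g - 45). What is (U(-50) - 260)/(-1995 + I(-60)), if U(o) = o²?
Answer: 64/303 ≈ 0.21122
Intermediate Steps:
I(g) = 2*g*(-45 + g) (I(g) = (2*g)*(-45 + g) = 2*g*(-45 + g))
(U(-50) - 260)/(-1995 + I(-60)) = ((-50)² - 260)/(-1995 + 2*(-60)*(-45 - 60)) = (2500 - 260)/(-1995 + 2*(-60)*(-105)) = 2240/(-1995 + 12600) = 2240/10605 = 2240*(1/10605) = 64/303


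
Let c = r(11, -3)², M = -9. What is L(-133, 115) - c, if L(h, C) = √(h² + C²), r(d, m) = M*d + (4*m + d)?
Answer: -10000 + √30914 ≈ -9824.2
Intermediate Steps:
r(d, m) = -8*d + 4*m (r(d, m) = -9*d + (4*m + d) = -9*d + (d + 4*m) = -8*d + 4*m)
c = 10000 (c = (-8*11 + 4*(-3))² = (-88 - 12)² = (-100)² = 10000)
L(h, C) = √(C² + h²)
L(-133, 115) - c = √(115² + (-133)²) - 1*10000 = √(13225 + 17689) - 10000 = √30914 - 10000 = -10000 + √30914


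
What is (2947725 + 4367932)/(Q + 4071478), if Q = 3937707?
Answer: 7315657/8009185 ≈ 0.91341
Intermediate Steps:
(2947725 + 4367932)/(Q + 4071478) = (2947725 + 4367932)/(3937707 + 4071478) = 7315657/8009185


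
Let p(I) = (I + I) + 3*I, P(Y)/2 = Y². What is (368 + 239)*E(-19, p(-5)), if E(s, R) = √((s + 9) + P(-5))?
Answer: 1214*√10 ≈ 3839.0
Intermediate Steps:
P(Y) = 2*Y²
p(I) = 5*I (p(I) = 2*I + 3*I = 5*I)
E(s, R) = √(59 + s) (E(s, R) = √((s + 9) + 2*(-5)²) = √((9 + s) + 2*25) = √((9 + s) + 50) = √(59 + s))
(368 + 239)*E(-19, p(-5)) = (368 + 239)*√(59 - 19) = 607*√40 = 607*(2*√10) = 1214*√10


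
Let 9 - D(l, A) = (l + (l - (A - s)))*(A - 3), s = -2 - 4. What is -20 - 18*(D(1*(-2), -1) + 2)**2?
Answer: -11270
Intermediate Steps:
s = -6
D(l, A) = 9 - (-3 + A)*(-6 - A + 2*l) (D(l, A) = 9 - (l + (l - (A - 1*(-6))))*(A - 3) = 9 - (l + (l - (A + 6)))*(-3 + A) = 9 - (l + (l - (6 + A)))*(-3 + A) = 9 - (l + (l + (-6 - A)))*(-3 + A) = 9 - (l + (-6 + l - A))*(-3 + A) = 9 - (-6 - A + 2*l)*(-3 + A) = 9 - (-3 + A)*(-6 - A + 2*l))
-20 - 18*(D(1*(-2), -1) + 2)**2 = -20 - 18*((-9 + (-1)**2 + 3*(-1) + 6*(1*(-2)) - 2*(-1)*1*(-2)) + 2)**2 = -20 - 18*((-9 + 1 - 3 + 6*(-2) - 2*(-1)*(-2)) + 2)**2 = -20 - 18*((-9 + 1 - 3 - 12 - 4) + 2)**2 = -20 - 18*(-27 + 2)**2 = -20 - 18*(-25)**2 = -20 - 18*625 = -20 - 11250 = -11270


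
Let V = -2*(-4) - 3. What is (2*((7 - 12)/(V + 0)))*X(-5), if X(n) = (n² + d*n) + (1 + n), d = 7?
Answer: 28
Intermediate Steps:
V = 5 (V = 8 - 3 = 5)
X(n) = 1 + n² + 8*n (X(n) = (n² + 7*n) + (1 + n) = 1 + n² + 8*n)
(2*((7 - 12)/(V + 0)))*X(-5) = (2*((7 - 12)/(5 + 0)))*(1 + (-5)² + 8*(-5)) = (2*(-5/5))*(1 + 25 - 40) = (2*(-5*⅕))*(-14) = (2*(-1))*(-14) = -2*(-14) = 28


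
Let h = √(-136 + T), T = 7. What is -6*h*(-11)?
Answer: 66*I*√129 ≈ 749.62*I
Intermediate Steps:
h = I*√129 (h = √(-136 + 7) = √(-129) = I*√129 ≈ 11.358*I)
-6*h*(-11) = -6*I*√129*(-11) = 66*I*√129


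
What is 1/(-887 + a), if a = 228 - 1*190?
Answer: -1/849 ≈ -0.0011779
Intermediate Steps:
a = 38 (a = 228 - 190 = 38)
1/(-887 + a) = 1/(-887 + 38) = 1/(-849) = -1/849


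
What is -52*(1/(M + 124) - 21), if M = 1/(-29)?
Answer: 3924232/3595 ≈ 1091.6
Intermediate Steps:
M = -1/29 ≈ -0.034483
-52*(1/(M + 124) - 21) = -52*(1/(-1/29 + 124) - 21) = -52*(1/(3595/29) - 21) = -52*(29/3595 - 21) = -52*(-75466/3595) = 3924232/3595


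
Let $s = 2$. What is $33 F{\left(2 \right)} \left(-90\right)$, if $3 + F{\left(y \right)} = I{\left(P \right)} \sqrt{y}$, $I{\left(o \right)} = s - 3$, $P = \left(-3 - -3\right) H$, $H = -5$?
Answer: $8910 + 2970 \sqrt{2} \approx 13110.0$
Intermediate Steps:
$P = 0$ ($P = \left(-3 - -3\right) \left(-5\right) = \left(-3 + 3\right) \left(-5\right) = 0 \left(-5\right) = 0$)
$I{\left(o \right)} = -1$ ($I{\left(o \right)} = 2 - 3 = -1$)
$F{\left(y \right)} = -3 - \sqrt{y}$
$33 F{\left(2 \right)} \left(-90\right) = 33 \left(-3 - \sqrt{2}\right) \left(-90\right) = \left(-99 - 33 \sqrt{2}\right) \left(-90\right) = 8910 + 2970 \sqrt{2}$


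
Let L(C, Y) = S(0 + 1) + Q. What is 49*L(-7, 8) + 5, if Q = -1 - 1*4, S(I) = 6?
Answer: 54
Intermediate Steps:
Q = -5 (Q = -1 - 4 = -5)
L(C, Y) = 1 (L(C, Y) = 6 - 5 = 1)
49*L(-7, 8) + 5 = 49*1 + 5 = 49 + 5 = 54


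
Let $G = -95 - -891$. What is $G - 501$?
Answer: $295$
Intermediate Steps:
$G = 796$ ($G = -95 + 891 = 796$)
$G - 501 = 796 - 501 = 295$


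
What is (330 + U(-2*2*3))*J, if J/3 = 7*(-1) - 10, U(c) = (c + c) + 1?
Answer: -15657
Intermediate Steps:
U(c) = 1 + 2*c (U(c) = 2*c + 1 = 1 + 2*c)
J = -51 (J = 3*(7*(-1) - 10) = 3*(-7 - 10) = 3*(-17) = -51)
(330 + U(-2*2*3))*J = (330 + (1 + 2*(-2*2*3)))*(-51) = (330 + (1 + 2*(-4*3)))*(-51) = (330 + (1 + 2*(-12)))*(-51) = (330 + (1 - 24))*(-51) = (330 - 23)*(-51) = 307*(-51) = -15657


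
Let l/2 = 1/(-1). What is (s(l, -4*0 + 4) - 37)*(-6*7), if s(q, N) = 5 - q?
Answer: 1260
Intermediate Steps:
l = -2 (l = 2/(-1) = 2*(-1) = -2)
(s(l, -4*0 + 4) - 37)*(-6*7) = ((5 - 1*(-2)) - 37)*(-6*7) = ((5 + 2) - 37)*(-42) = (7 - 37)*(-42) = -30*(-42) = 1260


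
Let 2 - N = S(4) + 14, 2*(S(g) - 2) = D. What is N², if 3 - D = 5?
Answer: 169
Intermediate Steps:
D = -2 (D = 3 - 1*5 = 3 - 5 = -2)
S(g) = 1 (S(g) = 2 + (½)*(-2) = 2 - 1 = 1)
N = -13 (N = 2 - (1 + 14) = 2 - 1*15 = 2 - 15 = -13)
N² = (-13)² = 169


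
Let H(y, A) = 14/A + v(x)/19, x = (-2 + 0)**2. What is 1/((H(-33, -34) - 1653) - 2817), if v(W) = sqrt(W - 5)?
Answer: -466393589/2084971387538 - 5491*I/2084971387538 ≈ -0.00022369 - 2.6336e-9*I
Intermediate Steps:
x = 4 (x = (-2)**2 = 4)
v(W) = sqrt(-5 + W)
H(y, A) = 14/A + I/19 (H(y, A) = 14/A + sqrt(-5 + 4)/19 = 14/A + sqrt(-1)*(1/19) = 14/A + I*(1/19) = 14/A + I/19)
1/((H(-33, -34) - 1653) - 2817) = 1/(((14/(-34) + I/19) - 1653) - 2817) = 1/(((14*(-1/34) + I/19) - 1653) - 2817) = 1/(((-7/17 + I/19) - 1653) - 2817) = 1/((-28108/17 + I/19) - 2817) = 1/(-75997/17 + I/19) = 104329*(-75997/17 - I/19)/2084971387538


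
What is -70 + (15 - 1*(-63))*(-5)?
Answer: -460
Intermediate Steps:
-70 + (15 - 1*(-63))*(-5) = -70 + (15 + 63)*(-5) = -70 + 78*(-5) = -70 - 390 = -460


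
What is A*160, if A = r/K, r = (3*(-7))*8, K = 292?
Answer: -6720/73 ≈ -92.055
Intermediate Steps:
r = -168 (r = -21*8 = -168)
A = -42/73 (A = -168/292 = -168*1/292 = -42/73 ≈ -0.57534)
A*160 = -42/73*160 = -6720/73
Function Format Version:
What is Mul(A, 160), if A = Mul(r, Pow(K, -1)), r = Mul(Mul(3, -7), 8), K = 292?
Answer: Rational(-6720, 73) ≈ -92.055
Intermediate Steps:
r = -168 (r = Mul(-21, 8) = -168)
A = Rational(-42, 73) (A = Mul(-168, Pow(292, -1)) = Mul(-168, Rational(1, 292)) = Rational(-42, 73) ≈ -0.57534)
Mul(A, 160) = Mul(Rational(-42, 73), 160) = Rational(-6720, 73)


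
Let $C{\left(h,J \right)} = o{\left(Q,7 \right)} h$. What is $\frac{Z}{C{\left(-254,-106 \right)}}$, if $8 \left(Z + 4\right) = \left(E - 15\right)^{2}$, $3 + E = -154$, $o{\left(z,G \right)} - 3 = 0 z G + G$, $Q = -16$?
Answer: $- \frac{1847}{1270} \approx -1.4543$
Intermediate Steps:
$o{\left(z,G \right)} = 3 + G$ ($o{\left(z,G \right)} = 3 + \left(0 z G + G\right) = 3 + \left(0 G + G\right) = 3 + \left(0 + G\right) = 3 + G$)
$E = -157$ ($E = -3 - 154 = -157$)
$Z = 3694$ ($Z = -4 + \frac{\left(-157 - 15\right)^{2}}{8} = -4 + \frac{\left(-172\right)^{2}}{8} = -4 + \frac{1}{8} \cdot 29584 = -4 + 3698 = 3694$)
$C{\left(h,J \right)} = 10 h$ ($C{\left(h,J \right)} = \left(3 + 7\right) h = 10 h$)
$\frac{Z}{C{\left(-254,-106 \right)}} = \frac{3694}{10 \left(-254\right)} = \frac{3694}{-2540} = 3694 \left(- \frac{1}{2540}\right) = - \frac{1847}{1270}$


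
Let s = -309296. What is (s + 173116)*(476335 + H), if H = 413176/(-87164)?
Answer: -128500843114580/1981 ≈ -6.4867e+10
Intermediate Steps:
H = -103294/21791 (H = 413176*(-1/87164) = -103294/21791 ≈ -4.7402)
(s + 173116)*(476335 + H) = (-309296 + 173116)*(476335 - 103294/21791) = -136180*10379712691/21791 = -128500843114580/1981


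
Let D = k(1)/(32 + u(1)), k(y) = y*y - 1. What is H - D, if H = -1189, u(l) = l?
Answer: -1189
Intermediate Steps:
k(y) = -1 + y**2 (k(y) = y**2 - 1 = -1 + y**2)
D = 0 (D = (-1 + 1**2)/(32 + 1) = (-1 + 1)/33 = 0*(1/33) = 0)
H - D = -1189 - 1*0 = -1189 + 0 = -1189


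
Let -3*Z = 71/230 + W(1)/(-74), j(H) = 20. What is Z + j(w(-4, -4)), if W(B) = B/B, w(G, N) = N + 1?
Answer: 254044/12765 ≈ 19.902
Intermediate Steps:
w(G, N) = 1 + N
W(B) = 1
Z = -1256/12765 (Z = -(71/230 + 1/(-74))/3 = -(71*(1/230) + 1*(-1/74))/3 = -(71/230 - 1/74)/3 = -1/3*1256/4255 = -1256/12765 ≈ -0.098394)
Z + j(w(-4, -4)) = -1256/12765 + 20 = 254044/12765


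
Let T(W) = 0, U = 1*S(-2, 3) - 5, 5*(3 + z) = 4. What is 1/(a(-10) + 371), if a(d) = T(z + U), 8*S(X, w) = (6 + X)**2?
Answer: 1/371 ≈ 0.0026954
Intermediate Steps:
z = -11/5 (z = -3 + (1/5)*4 = -3 + 4/5 = -11/5 ≈ -2.2000)
S(X, w) = (6 + X)**2/8
U = -3 (U = 1*((6 - 2)**2/8) - 5 = 1*((1/8)*4**2) - 5 = 1*((1/8)*16) - 5 = 1*2 - 5 = 2 - 5 = -3)
a(d) = 0
1/(a(-10) + 371) = 1/(0 + 371) = 1/371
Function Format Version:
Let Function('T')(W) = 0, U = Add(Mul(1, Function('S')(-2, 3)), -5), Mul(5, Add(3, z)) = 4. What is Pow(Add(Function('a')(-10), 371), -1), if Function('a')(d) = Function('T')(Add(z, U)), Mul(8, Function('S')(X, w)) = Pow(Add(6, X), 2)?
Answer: Rational(1, 371) ≈ 0.0026954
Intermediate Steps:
z = Rational(-11, 5) (z = Add(-3, Mul(Rational(1, 5), 4)) = Add(-3, Rational(4, 5)) = Rational(-11, 5) ≈ -2.2000)
Function('S')(X, w) = Mul(Rational(1, 8), Pow(Add(6, X), 2))
U = -3 (U = Add(Mul(1, Mul(Rational(1, 8), Pow(Add(6, -2), 2))), -5) = Add(Mul(1, Mul(Rational(1, 8), Pow(4, 2))), -5) = Add(Mul(1, Mul(Rational(1, 8), 16)), -5) = Add(Mul(1, 2), -5) = Add(2, -5) = -3)
Function('a')(d) = 0
Pow(Add(Function('a')(-10), 371), -1) = Pow(Add(0, 371), -1) = Pow(371, -1) = Rational(1, 371)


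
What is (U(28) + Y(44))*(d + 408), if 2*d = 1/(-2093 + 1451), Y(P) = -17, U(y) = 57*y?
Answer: 827192309/1284 ≈ 6.4423e+5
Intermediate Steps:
d = -1/1284 (d = 1/(2*(-2093 + 1451)) = (½)/(-642) = (½)*(-1/642) = -1/1284 ≈ -0.00077882)
(U(28) + Y(44))*(d + 408) = (57*28 - 17)*(-1/1284 + 408) = (1596 - 17)*(523871/1284) = 1579*(523871/1284) = 827192309/1284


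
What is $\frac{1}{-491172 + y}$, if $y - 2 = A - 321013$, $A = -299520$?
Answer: $- \frac{1}{1111703} \approx -8.9952 \cdot 10^{-7}$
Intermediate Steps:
$y = -620531$ ($y = 2 - 620533 = -620531$)
$\frac{1}{-491172 + y} = \frac{1}{-491172 - 620531} = \frac{1}{-1111703} = - \frac{1}{1111703}$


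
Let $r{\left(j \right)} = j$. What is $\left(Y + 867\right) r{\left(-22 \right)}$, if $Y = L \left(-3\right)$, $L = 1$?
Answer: $-19008$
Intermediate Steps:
$Y = -3$ ($Y = 1 \left(-3\right) = -3$)
$\left(Y + 867\right) r{\left(-22 \right)} = \left(-3 + 867\right) \left(-22\right) = 864 \left(-22\right) = -19008$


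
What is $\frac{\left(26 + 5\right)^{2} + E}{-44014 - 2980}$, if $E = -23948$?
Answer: $\frac{22987}{46994} \approx 0.48915$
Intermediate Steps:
$\frac{\left(26 + 5\right)^{2} + E}{-44014 - 2980} = \frac{\left(26 + 5\right)^{2} - 23948}{-44014 - 2980} = \frac{31^{2} - 23948}{-46994} = \left(961 - 23948\right) \left(- \frac{1}{46994}\right) = \left(-22987\right) \left(- \frac{1}{46994}\right) = \frac{22987}{46994}$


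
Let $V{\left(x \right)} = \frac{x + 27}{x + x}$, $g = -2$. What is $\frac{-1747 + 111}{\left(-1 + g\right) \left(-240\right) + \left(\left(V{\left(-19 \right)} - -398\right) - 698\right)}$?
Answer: $- \frac{7771}{1994} \approx -3.8972$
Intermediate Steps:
$V{\left(x \right)} = \frac{27 + x}{2 x}$
$\frac{-1747 + 111}{\left(-1 + g\right) \left(-240\right) + \left(\left(V{\left(-19 \right)} - -398\right) - 698\right)} = \frac{-1747 + 111}{\left(-1 - 2\right) \left(-240\right) - \left(300 - \frac{27 - 19}{2 \left(-19\right)}\right)} = - \frac{1636}{\left(-3\right) \left(-240\right) - \left(300 + \frac{4}{19}\right)} = - \frac{1636}{720 + \left(\left(- \frac{4}{19} + 398\right) - 698\right)} = - \frac{1636}{720 + \left(\frac{7558}{19} - 698\right)} = - \frac{1636}{720 - \frac{5704}{19}} = - \frac{1636}{\frac{7976}{19}} = \left(-1636\right) \frac{19}{7976} = - \frac{7771}{1994}$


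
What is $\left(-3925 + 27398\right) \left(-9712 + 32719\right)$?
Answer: $540043311$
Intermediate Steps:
$\left(-3925 + 27398\right) \left(-9712 + 32719\right) = 23473 \cdot 23007 = 540043311$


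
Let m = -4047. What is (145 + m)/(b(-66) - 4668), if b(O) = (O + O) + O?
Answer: 1951/2433 ≈ 0.80189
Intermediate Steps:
b(O) = 3*O (b(O) = 2*O + O = 3*O)
(145 + m)/(b(-66) - 4668) = (145 - 4047)/(3*(-66) - 4668) = -3902/(-198 - 4668) = -3902/(-4866) = -3902*(-1/4866) = 1951/2433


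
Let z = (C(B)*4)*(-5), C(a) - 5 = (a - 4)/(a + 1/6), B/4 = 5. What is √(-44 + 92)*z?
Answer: -56080*√3/121 ≈ -802.76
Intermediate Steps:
B = 20 (B = 4*5 = 20)
C(a) = 5 + (-4 + a)/(⅙ + a) (C(a) = 5 + (a - 4)/(a + 1/6) = 5 + (-4 + a)/(a + ⅙) = 5 + (-4 + a)/(⅙ + a))
z = -14020/121 (z = (((-19 + 36*20)/(1 + 6*20))*4)*(-5) = (((-19 + 720)/(1 + 120))*4)*(-5) = ((701/121)*4)*(-5) = (2804/121)*(-5) = -14020/121 ≈ -115.87)
√(-44 + 92)*z = √(-44 + 92)*(-14020/121) = √48*(-14020/121) = (4*√3)*(-14020/121) = -56080*√3/121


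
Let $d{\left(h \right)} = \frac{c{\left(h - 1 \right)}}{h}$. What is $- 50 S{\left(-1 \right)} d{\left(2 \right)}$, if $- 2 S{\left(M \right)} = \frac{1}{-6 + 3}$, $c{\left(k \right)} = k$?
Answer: $- \frac{25}{6} \approx -4.1667$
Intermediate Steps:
$S{\left(M \right)} = \frac{1}{6}$ ($S{\left(M \right)} = - \frac{1}{2 \left(-6 + 3\right)} = - \frac{1}{2 \left(-3\right)} = \left(- \frac{1}{2}\right) \left(- \frac{1}{3}\right) = \frac{1}{6}$)
$d{\left(h \right)} = \frac{-1 + h}{h}$ ($d{\left(h \right)} = \frac{h - 1}{h} = \frac{-1 + h}{h}$)
$- 50 S{\left(-1 \right)} d{\left(2 \right)} = \left(-50\right) \frac{1}{6} \frac{-1 + 2}{2} = - \frac{25 \cdot \frac{1}{2} \cdot 1}{3} = \left(- \frac{25}{3}\right) \frac{1}{2} = - \frac{25}{6}$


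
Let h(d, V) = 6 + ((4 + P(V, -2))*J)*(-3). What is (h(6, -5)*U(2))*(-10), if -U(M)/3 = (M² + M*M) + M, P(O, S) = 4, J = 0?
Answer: 1800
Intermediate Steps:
U(M) = -6*M² - 3*M (U(M) = -3*((M² + M*M) + M) = -3*((M² + M²) + M) = -3*(2*M² + M) = -3*(M + 2*M²) = -6*M² - 3*M)
h(d, V) = 6 (h(d, V) = 6 + ((4 + 4)*0)*(-3) = 6 + (8*0)*(-3) = 6 + 0*(-3) = 6 + 0 = 6)
(h(6, -5)*U(2))*(-10) = (6*(-3*2*(1 + 2*2)))*(-10) = (6*(-3*2*(1 + 4)))*(-10) = (6*(-3*2*5))*(-10) = (6*(-30))*(-10) = -180*(-10) = 1800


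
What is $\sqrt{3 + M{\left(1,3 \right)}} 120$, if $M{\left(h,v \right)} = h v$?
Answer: $120 \sqrt{6} \approx 293.94$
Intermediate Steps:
$\sqrt{3 + M{\left(1,3 \right)}} 120 = \sqrt{3 + 1 \cdot 3} \cdot 120 = \sqrt{3 + 3} \cdot 120 = \sqrt{6} \cdot 120 = 120 \sqrt{6}$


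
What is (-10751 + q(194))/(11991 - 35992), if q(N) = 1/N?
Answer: 2085693/4656194 ≈ 0.44794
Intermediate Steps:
(-10751 + q(194))/(11991 - 35992) = (-10751 + 1/194)/(11991 - 35992) = (-10751 + 1/194)/(-24001) = -2085693/194*(-1/24001) = 2085693/4656194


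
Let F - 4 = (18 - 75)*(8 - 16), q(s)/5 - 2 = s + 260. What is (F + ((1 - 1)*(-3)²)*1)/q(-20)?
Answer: 46/121 ≈ 0.38017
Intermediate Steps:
q(s) = 1310 + 5*s (q(s) = 10 + 5*(s + 260) = 10 + 5*(260 + s) = 10 + (1300 + 5*s) = 1310 + 5*s)
F = 460 (F = 4 + (18 - 75)*(8 - 16) = 4 - 57*(-8) = 4 + 456 = 460)
(F + ((1 - 1)*(-3)²)*1)/q(-20) = (460 + ((1 - 1)*(-3)²)*1)/(1310 + 5*(-20)) = (460 + (0*9)*1)/(1310 - 100) = (460 + 0*1)/1210 = (460 + 0)*(1/1210) = 460*(1/1210) = 46/121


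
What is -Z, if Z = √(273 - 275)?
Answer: -I*√2 ≈ -1.4142*I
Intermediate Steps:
Z = I*√2 (Z = √(-2) = I*√2 ≈ 1.4142*I)
-Z = -I*√2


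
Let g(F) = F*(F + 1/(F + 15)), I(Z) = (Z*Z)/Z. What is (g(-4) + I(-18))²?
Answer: 676/121 ≈ 5.5868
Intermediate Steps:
I(Z) = Z (I(Z) = Z²/Z = Z)
g(F) = F*(F + 1/(15 + F))
(g(-4) + I(-18))² = (-4*(1 + (-4)² + 15*(-4))/(15 - 4) - 18)² = (-4*(1 + 16 - 60)/11 - 18)² = (-4*1/11*(-43) - 18)² = (172/11 - 18)² = (-26/11)² = 676/121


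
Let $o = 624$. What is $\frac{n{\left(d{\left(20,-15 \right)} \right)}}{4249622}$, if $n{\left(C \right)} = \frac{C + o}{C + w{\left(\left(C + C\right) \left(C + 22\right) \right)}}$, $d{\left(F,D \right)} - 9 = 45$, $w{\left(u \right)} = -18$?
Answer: $\frac{113}{25497732} \approx 4.4318 \cdot 10^{-6}$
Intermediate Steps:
$d{\left(F,D \right)} = 54$ ($d{\left(F,D \right)} = 9 + 45 = 54$)
$n{\left(C \right)} = \frac{624 + C}{-18 + C}$ ($n{\left(C \right)} = \frac{C + 624}{C - 18} = \frac{624 + C}{-18 + C}$)
$\frac{n{\left(d{\left(20,-15 \right)} \right)}}{4249622} = \frac{\frac{1}{-18 + 54} \left(624 + 54\right)}{4249622} = \frac{1}{36} \cdot 678 \cdot \frac{1}{4249622} = \frac{113}{6} \cdot \frac{1}{4249622} = \frac{113}{25497732}$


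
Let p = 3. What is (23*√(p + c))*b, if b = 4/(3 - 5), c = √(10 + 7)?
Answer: -46*√(3 + √17) ≈ -122.77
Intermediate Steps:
c = √17 ≈ 4.1231
b = -2 (b = 4/(-2) = 4*(-½) = -2)
(23*√(p + c))*b = (23*√(3 + √17))*(-2) = -46*√(3 + √17)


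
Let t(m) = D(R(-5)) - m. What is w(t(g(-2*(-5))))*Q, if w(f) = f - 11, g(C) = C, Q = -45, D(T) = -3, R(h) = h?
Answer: 1080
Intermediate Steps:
t(m) = -3 - m
w(f) = -11 + f
w(t(g(-2*(-5))))*Q = (-11 + (-3 - (-2)*(-5)))*(-45) = (-11 + (-3 - 1*10))*(-45) = (-11 + (-3 - 10))*(-45) = (-11 - 13)*(-45) = -24*(-45) = 1080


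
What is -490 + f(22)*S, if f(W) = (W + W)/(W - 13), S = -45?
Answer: -710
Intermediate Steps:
f(W) = 2*W/(-13 + W) (f(W) = (2*W)/(-13 + W) = 2*W/(-13 + W))
-490 + f(22)*S = -490 + (2*22/(-13 + 22))*(-45) = -490 + (2*22/9)*(-45) = -490 + (2*22*(⅑))*(-45) = -490 + (44/9)*(-45) = -490 - 220 = -710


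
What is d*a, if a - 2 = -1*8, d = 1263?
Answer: -7578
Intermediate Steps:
a = -6 (a = 2 - 1*8 = 2 - 8 = -6)
d*a = 1263*(-6) = -7578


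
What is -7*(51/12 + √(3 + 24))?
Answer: -119/4 - 21*√3 ≈ -66.123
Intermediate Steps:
-7*(51/12 + √(3 + 24)) = -7*(51*(1/12) + √27) = -7*(17/4 + 3*√3) = -119/4 - 21*√3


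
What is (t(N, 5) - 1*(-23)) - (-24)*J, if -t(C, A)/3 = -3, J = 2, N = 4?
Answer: 80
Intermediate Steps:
t(C, A) = 9 (t(C, A) = -3*(-3) = 9)
(t(N, 5) - 1*(-23)) - (-24)*J = (9 - 1*(-23)) - (-24)*2 = (9 + 23) - 4*(-12) = 32 + 48 = 80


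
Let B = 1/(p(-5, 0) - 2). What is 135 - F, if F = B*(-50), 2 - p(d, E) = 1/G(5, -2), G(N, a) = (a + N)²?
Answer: -315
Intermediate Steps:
G(N, a) = (N + a)²
p(d, E) = 17/9 (p(d, E) = 2 - 1/((5 - 2)²) = 2 - 1/(3²) = 2 - 1/9 = 2 - 1*⅑ = 2 - ⅑ = 17/9)
B = -9 (B = 1/(17/9 - 2) = 1/(-⅑) = -9)
F = 450 (F = -9*(-50) = 450)
135 - F = 135 - 1*450 = 135 - 450 = -315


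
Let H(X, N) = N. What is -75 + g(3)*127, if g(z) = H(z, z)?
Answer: 306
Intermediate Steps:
g(z) = z
-75 + g(3)*127 = -75 + 3*127 = -75 + 381 = 306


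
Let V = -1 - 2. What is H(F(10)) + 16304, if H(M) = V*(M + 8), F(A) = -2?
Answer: 16286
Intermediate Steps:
V = -3
H(M) = -24 - 3*M (H(M) = -3*(M + 8) = -3*(8 + M) = -24 - 3*M)
H(F(10)) + 16304 = (-24 - 3*(-2)) + 16304 = (-24 + 6) + 16304 = -18 + 16304 = 16286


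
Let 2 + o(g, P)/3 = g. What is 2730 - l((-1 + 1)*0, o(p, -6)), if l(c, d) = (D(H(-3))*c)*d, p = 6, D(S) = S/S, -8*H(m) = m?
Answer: 2730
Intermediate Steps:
H(m) = -m/8
D(S) = 1
o(g, P) = -6 + 3*g
l(c, d) = c*d (l(c, d) = (1*c)*d = c*d)
2730 - l((-1 + 1)*0, o(p, -6)) = 2730 - (-1 + 1)*0*(-6 + 3*6) = 2730 - 0*0*(-6 + 18) = 2730 - 0*12 = 2730 - 1*0 = 2730 + 0 = 2730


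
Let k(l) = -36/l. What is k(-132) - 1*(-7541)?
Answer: 82954/11 ≈ 7541.3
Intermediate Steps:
k(-132) - 1*(-7541) = -36/(-132) - 1*(-7541) = -36*(-1/132) + 7541 = 3/11 + 7541 = 82954/11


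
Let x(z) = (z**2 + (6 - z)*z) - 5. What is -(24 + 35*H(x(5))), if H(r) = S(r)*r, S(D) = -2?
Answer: 1726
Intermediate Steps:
x(z) = -5 + z**2 + z*(6 - z) (x(z) = (z**2 + z*(6 - z)) - 5 = -5 + z**2 + z*(6 - z))
H(r) = -2*r
-(24 + 35*H(x(5))) = -(24 + 35*(-2*(-5 + 6*5))) = -(24 + 35*(-2*(-5 + 30))) = -(24 + 35*(-2*25)) = -(24 + 35*(-50)) = -(24 - 1750) = -1*(-1726) = 1726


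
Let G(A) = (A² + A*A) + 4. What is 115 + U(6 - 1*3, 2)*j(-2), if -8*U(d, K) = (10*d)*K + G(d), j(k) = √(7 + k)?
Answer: 115 - 41*√5/4 ≈ 92.080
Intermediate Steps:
G(A) = 4 + 2*A² (G(A) = (A² + A²) + 4 = 2*A² + 4 = 4 + 2*A²)
U(d, K) = -½ - d²/4 - 5*K*d/4 (U(d, K) = -((10*d)*K + (4 + 2*d²))/8 = -(10*K*d + (4 + 2*d²))/8 = -(4 + 2*d² + 10*K*d)/8 = -½ - d²/4 - 5*K*d/4)
115 + U(6 - 1*3, 2)*j(-2) = 115 + (-½ - (6 - 1*3)²/4 - 5/4*2*(6 - 1*3))*√(7 - 2) = 115 + (-½ - (6 - 3)²/4 - 5/4*2*(6 - 3))*√5 = 115 + (-½ - ¼*3² - 5/4*2*3)*√5 = 115 + (-½ - ¼*9 - 15/2)*√5 = 115 + (-½ - 9/4 - 15/2)*√5 = 115 - 41*√5/4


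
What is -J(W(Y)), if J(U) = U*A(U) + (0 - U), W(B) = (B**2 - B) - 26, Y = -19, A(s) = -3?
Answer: 1416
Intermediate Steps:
W(B) = -26 + B**2 - B
J(U) = -4*U (J(U) = U*(-3) + (0 - U) = -3*U - U = -4*U)
-J(W(Y)) = -(-4)*(-26 + (-19)**2 - 1*(-19)) = -(-4)*(-26 + 361 + 19) = -(-4)*354 = -1*(-1416) = 1416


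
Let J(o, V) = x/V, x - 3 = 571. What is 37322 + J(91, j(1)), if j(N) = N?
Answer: 37896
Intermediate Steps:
x = 574 (x = 3 + 571 = 574)
J(o, V) = 574/V
37322 + J(91, j(1)) = 37322 + 574/1 = 37322 + 574*1 = 37322 + 574 = 37896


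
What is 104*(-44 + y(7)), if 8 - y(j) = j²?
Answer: -8840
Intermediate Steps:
y(j) = 8 - j²
104*(-44 + y(7)) = 104*(-44 + (8 - 1*7²)) = 104*(-44 + (8 - 1*49)) = 104*(-44 + (8 - 49)) = 104*(-44 - 41) = 104*(-85) = -8840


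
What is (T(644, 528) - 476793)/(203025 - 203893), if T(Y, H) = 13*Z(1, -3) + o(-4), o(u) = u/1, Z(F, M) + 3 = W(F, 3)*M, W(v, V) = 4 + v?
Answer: 477031/868 ≈ 549.58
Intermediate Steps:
Z(F, M) = -3 + M*(4 + F) (Z(F, M) = -3 + (4 + F)*M = -3 + M*(4 + F))
o(u) = u (o(u) = u*1 = u)
T(Y, H) = -238 (T(Y, H) = 13*(-3 - 3*(4 + 1)) - 4 = 13*(-3 - 3*5) - 4 = 13*(-3 - 15) - 4 = 13*(-18) - 4 = -234 - 4 = -238)
(T(644, 528) - 476793)/(203025 - 203893) = (-238 - 476793)/(203025 - 203893) = -477031/(-868) = -477031*(-1/868) = 477031/868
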